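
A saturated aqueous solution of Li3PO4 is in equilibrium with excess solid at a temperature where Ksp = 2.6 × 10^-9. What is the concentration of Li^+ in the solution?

Li3PO4(s) ⇌ 3 Li^+(aq) + PO4^3-(aq)
Ksp = [Li^+]^3[PO4^3-]
With molar solubility s: [Li^+] = 3s, [PO4^3-] = s.
Ksp = (3s)^3s = 27s^4
Solving, s = (2.6 × 10^-9/27)^(1/4) = 3.13 × 10^-3 M
[Li^+] = 3s = 9.4 x 10^-3 M

9.4 × 10^-3 M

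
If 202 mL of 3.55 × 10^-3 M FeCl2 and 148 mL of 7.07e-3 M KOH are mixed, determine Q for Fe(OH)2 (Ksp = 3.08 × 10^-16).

Total volume = 202 + 148 = 350 mL.
[Fe^2+] = 3.55 × 10^-3 × (202/350) = 2.049 x 10^-3 M
[OH^-] = 7.07 × 10^-3 × (148/350) = 2.990 x 10^-3 M
Fe(OH)2(s) ⇌ Fe^2+(aq) + 2 OH^-(aq), so Q = [Fe^2+][OH^-]^2
Q = (2.049 × 10^-3)(2.990 x 10^-3)^2 = 1.83 x 10^-8
Q > Ksp, so Fe(OH)2 will precipitate.

Q ≈ 1.83 × 10^-8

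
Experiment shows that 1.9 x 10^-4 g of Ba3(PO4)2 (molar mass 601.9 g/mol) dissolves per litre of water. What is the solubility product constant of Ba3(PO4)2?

Molar solubility s = (1.9 x 10^-4 g/L) / (601.9 g/mol) = 3.16 x 10^-7 M.
Ba3(PO4)2(s) <=> 3 Ba^2+(aq) + 2 PO4^3-(aq)
With molar solubility s: [Ba^2+] = 3s, [PO4^3-] = 2s.
Ksp = [Ba^2+]^3[PO4^3-]^2
So Ksp = (3s)^3 × (2s)^2 = 108s^5
Ksp = 108 × (3.16 × 10^-7)^5 = 3.4 × 10^-31

Ksp = 3.4 x 10^-31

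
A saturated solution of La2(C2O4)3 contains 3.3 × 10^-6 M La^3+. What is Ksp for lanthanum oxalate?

Ksp ≈ 1.3 x 10^-27

La2(C2O4)3(s) <=> 2 La^3+(aq) + 3 C2O4^2-(aq)
Stoichiometry gives [C2O4^2-] = (3/2)[La^3+] = 4.95 x 10^-6 M.
Ksp = [La^3+]^2[C2O4^2-]^3
Ksp = (3.3 x 10^-6)^2 × (4.95 × 10^-6)^3 = 1.3 x 10^-27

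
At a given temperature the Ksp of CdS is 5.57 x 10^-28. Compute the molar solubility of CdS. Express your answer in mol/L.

s = 2.36 × 10^-14 M

CdS(s) ⇌ Cd^2+(aq) + S^2-(aq)
Ksp = [Cd^2+][S^2-]
With molar solubility s: [Cd^2+] = s, [S^2-] = s.
Ksp = s × s = s^2
s = √(5.57 x 10^-28) = 2.36 x 10^-14 M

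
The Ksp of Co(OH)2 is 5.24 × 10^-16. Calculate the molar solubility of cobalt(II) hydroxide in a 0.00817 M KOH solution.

s ≈ 7.85 × 10^-12 M

Co(OH)2(s) ⇌ Co^2+(aq) + 2 OH^-(aq)
Ksp = [Co^2+][OH^-]^2
Let s be the molar solubility in this solution. [Co^2+] = s, [OH^-] = 0.00817 + 2s ≈ 0.00817 (since OH^- from KOH dominates).
Ksp ≈ s × (0.00817)^2
s = 7.85 × 10^-12 M
Check: 2s = 1.6 × 10^-11 ≪ 0.00817, so the approximation is valid.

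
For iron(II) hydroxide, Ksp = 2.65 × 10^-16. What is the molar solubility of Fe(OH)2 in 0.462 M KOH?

s = 1.24 × 10^-15 M

Fe(OH)2(s) ⇌ Fe^2+ + 2 OH^-
Ksp = [Fe^2+][OH^-]^2
If s mol/L dissolves here, [Fe^2+] = s, [OH^-] = 0.462 + 2s ≈ 0.462 (common-ion effect: OH^- is already 0.462 M).
Ksp ≈ s × (0.462)^2
s = 1.24 × 10^-15 M
Check: 2s = 2.5 × 10^-15 ≪ 0.462, so the approximation is valid.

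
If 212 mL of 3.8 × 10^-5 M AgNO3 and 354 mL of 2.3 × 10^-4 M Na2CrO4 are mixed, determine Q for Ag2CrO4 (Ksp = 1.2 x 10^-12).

Q = 2.9 × 10^-14

Total volume = 212 + 354 = 566 mL.
[Ag^+] = 3.8 × 10^-5 × (212/566) = 1.42 × 10^-5 M
[CrO4^2-] = 2.3 x 10^-4 × (354/566) = 1.44 × 10^-4 M
Ag2CrO4(s) ⇌ 2 Ag^+ + CrO4^2-, so Q = [Ag^+]^2[CrO4^2-]
Q = (1.42 × 10^-5)^2(1.44 × 10^-4) = 2.9 x 10^-14
Q < Ksp, so no precipitate of Ag2CrO4 forms.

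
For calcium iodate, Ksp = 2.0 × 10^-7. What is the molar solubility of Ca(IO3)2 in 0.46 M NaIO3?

s ≈ 9.5 × 10^-7 M

Ca(IO3)2(s) ⇌ Ca^2+(aq) + 2 IO3^-(aq)
Ksp = [Ca^2+][IO3^-]^2
Let s = moles of Ca(IO3)2 that dissolve per litre. [Ca^2+] = s, [IO3^-] = 0.46 + 2s ≈ 0.46 (since IO3^- from NaIO3 dominates).
Ksp ≈ s × (0.46)^2
s = 9.5 × 10^-7 M
Check: 2s = 1.9 × 10^-6 ≪ 0.46, so the approximation is valid.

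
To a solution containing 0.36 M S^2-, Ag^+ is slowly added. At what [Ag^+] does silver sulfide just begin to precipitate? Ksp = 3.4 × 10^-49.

Ag2S(s) ⇌ 2 Ag^+(aq) + S^2-(aq)
Ksp = [Ag^+]^2[S^2-]
Precipitation begins when Q = Ksp. With [S^2-] = 0.36 M:
3.4 × 10^-49 = (0.36) × [Ag^+]^2
[Ag^+] = (3.4 × 10^-49 / 3.6 × 10^-1)^(1/2) = 9.7 × 10^-25 M

9.7e-25 M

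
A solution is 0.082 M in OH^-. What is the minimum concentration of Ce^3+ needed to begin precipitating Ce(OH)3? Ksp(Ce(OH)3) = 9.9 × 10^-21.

[Ce^3+] = 1.8 × 10^-17 M

Ce(OH)3(s) ⇌ Ce^3+(aq) + 3 OH^-(aq)
Ksp = [Ce^3+][OH^-]^3
Precipitation begins when Q = Ksp. With [OH^-] = 0.082 M:
9.9 × 10^-21 = (0.082)^3 × [Ce^3+]
[Ce^3+] = (9.9 × 10^-21 / 5.51 × 10^-4) = 1.8 x 10^-17 M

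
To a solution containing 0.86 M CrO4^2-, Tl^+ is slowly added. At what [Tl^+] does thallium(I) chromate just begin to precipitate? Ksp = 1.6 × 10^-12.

Tl2CrO4(s) ⇌ 2 Tl^+(aq) + CrO4^2-(aq)
Ksp = [Tl^+]^2[CrO4^2-]
Precipitation begins when Q = Ksp. With [CrO4^2-] = 0.86 M:
1.6 × 10^-12 = (0.86) × [Tl^+]^2
[Tl^+] = (1.6 × 10^-12 / 8.6 × 10^-1)^(1/2) = 1.4 × 10^-6 M

1.4 × 10^-6 M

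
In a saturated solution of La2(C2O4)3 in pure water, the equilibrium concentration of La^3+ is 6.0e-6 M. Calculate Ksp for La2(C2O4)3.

Ksp = 2.6 x 10^-26

La2(C2O4)3(s) ⇌ 2 La^3+(aq) + 3 C2O4^2-(aq)
Stoichiometry gives [C2O4^2-] = (3/2)[La^3+] = 9.00 x 10^-6 M.
Ksp = [La^3+]^2[C2O4^2-]^3
Ksp = (6.0 x 10^-6)^2 × (9.00 x 10^-6)^3 = 2.6 x 10^-26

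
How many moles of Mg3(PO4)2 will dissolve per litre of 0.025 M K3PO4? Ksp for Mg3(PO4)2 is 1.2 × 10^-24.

s = 4.1 x 10^-8 M

Mg3(PO4)2(s) ⇌ 3 Mg^2+(aq) + 2 PO4^3-(aq)
Ksp = [Mg^2+]^3[PO4^3-]^2
If s mol/L dissolves here, [Mg^2+] = 3s, [PO4^3-] = 0.025 + 2s ≈ 0.025 (Ksp is small, so little additional dissolves).
Ksp ≈ (3s)^3 × (0.025)^2
s = 4.1 × 10^-8 M
Check: 2s = 8.3 x 10^-8 ≪ 0.025, so the approximation is valid.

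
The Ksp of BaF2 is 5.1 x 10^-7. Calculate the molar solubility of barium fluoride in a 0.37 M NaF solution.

3.7 × 10^-6 M

BaF2(s) ⇌ Ba^2+(aq) + 2 F^-(aq)
Ksp = [Ba^2+][F^-]^2
If s mol/L dissolves here, [Ba^2+] = s, [F^-] = 0.37 + 2s ≈ 0.37 (Ksp is small, so little additional dissolves).
Ksp ≈ s × (0.37)^2
s = 3.7 × 10^-6 M
Check: 2s = 7.5 × 10^-6 ≪ 0.37, so the approximation is valid.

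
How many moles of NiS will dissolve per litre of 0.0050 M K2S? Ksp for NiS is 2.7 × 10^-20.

s ≈ 5.4 x 10^-18 M

NiS(s) ⇌ Ni^2+ + S^2-
Ksp = [Ni^2+][S^2-]
Let s be the molar solubility in this solution. [Ni^2+] = s, [S^2-] = 0.0050 + s ≈ 0.0050 (since S^2- from K2S dominates).
Ksp ≈ s × 0.0050
s = 5.4 × 10^-18 M
Check: s = 5.4 × 10^-18 ≪ 0.0050, so the approximation is valid.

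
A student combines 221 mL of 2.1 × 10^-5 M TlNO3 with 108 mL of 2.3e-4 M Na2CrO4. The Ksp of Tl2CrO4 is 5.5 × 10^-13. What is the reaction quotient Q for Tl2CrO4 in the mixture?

1.5 x 10^-14

Total volume = 221 + 108 = 329 mL.
[Tl^+] = 2.1 × 10^-5 × (221/329) = 1.41 × 10^-5 M
[CrO4^2-] = 2.3 × 10^-4 × (108/329) = 7.55 x 10^-5 M
Tl2CrO4(s) <=> 2 Tl^+ + CrO4^2-, so Q = [Tl^+]^2[CrO4^2-]
Q = (1.41 × 10^-5)^2(7.55 × 10^-5) = 1.5 × 10^-14
Q < Ksp, so no precipitate of Tl2CrO4 forms.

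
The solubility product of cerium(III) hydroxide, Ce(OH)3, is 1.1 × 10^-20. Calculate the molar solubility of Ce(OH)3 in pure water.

4.5 x 10^-6 M

Ce(OH)3(s) ⇌ Ce^3+(aq) + 3 OH^-(aq)
Ksp = [Ce^3+][OH^-]^3
If s mol/L of Ce(OH)3 dissolves, [Ce^3+] = s and [OH^-] = 3s.
Substituting: Ksp = s(3s)^3 = 27s^4
Solving, s = (1.1 × 10^-20/27)^(1/4) = 4.5 × 10^-6 M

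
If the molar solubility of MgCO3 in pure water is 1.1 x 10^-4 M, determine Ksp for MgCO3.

1.2 x 10^-8

MgCO3(s) <=> Mg^2+ + CO3^2-
If s mol/L of MgCO3 dissolves, [Mg^2+] = s and [CO3^2-] = s.
Ksp = [Mg^2+][CO3^2-]
Ksp = s^2
Ksp = (1.1 × 10^-4)^2 = 1.2 x 10^-8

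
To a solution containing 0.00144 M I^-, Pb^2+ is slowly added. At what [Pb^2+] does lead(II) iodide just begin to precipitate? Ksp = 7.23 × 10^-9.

PbI2(s) <=> Pb^2+ + 2 I^-
Ksp = [Pb^2+][I^-]^2
Precipitation begins when Q = Ksp. With [I^-] = 0.00144 M:
7.23 × 10^-9 = (0.00144)^2 × [Pb^2+]
[Pb^2+] = (7.23 × 10^-9 / 2.074 x 10^-6) = 3.49 x 10^-3 M

[Pb^2+] = 3.49 x 10^-3 M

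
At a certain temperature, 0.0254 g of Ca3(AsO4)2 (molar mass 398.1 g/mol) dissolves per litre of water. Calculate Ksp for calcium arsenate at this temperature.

1.14 × 10^-19

Molar solubility s = (2.54 × 10^-2 g/L) / (398.1 g/mol) = 6.380 × 10^-5 M.
Ca3(AsO4)2(s) ⇌ 3 Ca^2+(aq) + 2 AsO4^3-(aq)
For each mole of Ca3(AsO4)2 that dissolves: [Ca^2+] = 3s, [AsO4^3-] = 2s.
Ksp = [Ca^2+]^3[AsO4^3-]^2
Substituting: Ksp = (3s)^3(2s)^2 = 108s^5
Ksp = 108 × (6.380 × 10^-5)^5 = 1.14 × 10^-19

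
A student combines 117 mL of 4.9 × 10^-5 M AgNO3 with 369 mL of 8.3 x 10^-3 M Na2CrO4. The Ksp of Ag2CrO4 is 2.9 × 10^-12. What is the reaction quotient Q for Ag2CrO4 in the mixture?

Q ≈ 8.8e-13

Total volume = 117 + 369 = 486 mL.
[Ag^+] = 4.9 × 10^-5 × (117/486) = 1.18 x 10^-5 M
[CrO4^2-] = 8.3 × 10^-3 × (369/486) = 6.30 x 10^-3 M
Ag2CrO4(s) <=> 2 Ag^+(aq) + CrO4^2-(aq), so Q = [Ag^+]^2[CrO4^2-]
Q = (1.18 x 10^-5)^2(6.30 × 10^-3) = 8.8 x 10^-13
Q < Ksp, so no precipitate of Ag2CrO4 forms.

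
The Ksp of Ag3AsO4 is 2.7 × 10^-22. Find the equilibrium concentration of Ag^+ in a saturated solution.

Ag3AsO4(s) ⇌ 3 Ag^+ + AsO4^3-
Ksp = [Ag^+]^3[AsO4^3-]
If s mol/L of Ag3AsO4 dissolves, [Ag^+] = 3s and [AsO4^3-] = s.
Ksp = (3s)^3s = 27s^4
s^4 = 2.7 × 10^-22 / 27, so s = 1.78 × 10^-6 M
[Ag^+] = 3s = 5.3 x 10^-6 M

[Ag^+] = 5.3e-6 M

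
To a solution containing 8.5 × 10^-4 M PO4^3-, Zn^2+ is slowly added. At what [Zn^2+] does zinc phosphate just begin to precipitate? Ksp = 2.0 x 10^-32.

[Zn^2+] = 3.0 x 10^-9 M

Zn3(PO4)2(s) <=> 3 Zn^2+(aq) + 2 PO4^3-(aq)
Ksp = [Zn^2+]^3[PO4^3-]^2
Precipitation begins when Q = Ksp. With [PO4^3-] = 8.5 × 10^-4 M:
2.0 x 10^-32 = (8.5 × 10^-4)^2 × [Zn^2+]^3
[Zn^2+] = (2.0 x 10^-32 / 7.23 × 10^-7)^(1/3) = 3.0 × 10^-9 M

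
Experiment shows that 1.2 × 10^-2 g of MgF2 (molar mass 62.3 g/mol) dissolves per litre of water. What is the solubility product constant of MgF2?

Ksp ≈ 2.9e-11

Molar solubility s = (1.2 x 10^-2 g/L) / (62.3 g/mol) = 1.93 × 10^-4 M.
MgF2(s) ⇌ Mg^2+(aq) + 2 F^-(aq)
With molar solubility s: [Mg^2+] = s, [F^-] = 2s.
Ksp = [Mg^2+][F^-]^2
Ksp = s(2s)^2 = 4s^3
Ksp = 4 × (1.93 × 10^-4)^3 = 2.9 × 10^-11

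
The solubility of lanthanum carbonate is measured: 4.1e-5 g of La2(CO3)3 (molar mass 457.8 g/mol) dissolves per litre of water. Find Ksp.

6.2e-34

Molar solubility s = (4.1 × 10^-5 g/L) / (457.8 g/mol) = 8.96 × 10^-8 M.
La2(CO3)3(s) ⇌ 2 La^3+(aq) + 3 CO3^2-(aq)
If s mol/L of La2(CO3)3 dissolves, [La^3+] = 2s and [CO3^2-] = 3s.
Ksp = [La^3+]^2[CO3^2-]^3
Ksp = (2s)^2(3s)^3 = 108s^5
Ksp = 108 × (8.96 × 10^-8)^5 = 6.2 × 10^-34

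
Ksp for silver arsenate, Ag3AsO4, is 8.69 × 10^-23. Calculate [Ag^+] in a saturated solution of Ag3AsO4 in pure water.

Ag3AsO4(s) <=> 3 Ag^+(aq) + AsO4^3-(aq)
Ksp = [Ag^+]^3[AsO4^3-]
For each mole of Ag3AsO4 that dissolves: [Ag^+] = 3s, [AsO4^3-] = s.
Substituting: Ksp = (3s)^3s = 27s^4
s = (8.69 × 10^-23 / 27)^(1/4) = 1.339 x 10^-6 M
[Ag^+] = 3s = 4.02 × 10^-6 M

[Ag^+] ≈ 4.02 × 10^-6 M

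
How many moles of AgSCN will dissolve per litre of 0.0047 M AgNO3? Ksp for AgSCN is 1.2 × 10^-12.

s = 2.6 × 10^-10 M

AgSCN(s) ⇌ Ag^+ + SCN^-
Ksp = [Ag^+][SCN^-]
If s mol/L dissolves here, [Ag^+] = 0.0047 + s ≈ 0.0047, [SCN^-] = s (common-ion effect: Ag^+ is already 0.0047 M).
Ksp ≈ 0.0047 × s
s = 2.6 × 10^-10 M
Check: s = 2.6 × 10^-10 ≪ 0.0047, so the approximation is valid.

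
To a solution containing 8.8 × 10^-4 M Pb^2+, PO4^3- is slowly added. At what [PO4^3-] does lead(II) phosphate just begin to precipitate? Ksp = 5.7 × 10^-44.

9.1e-18 M

Pb3(PO4)2(s) ⇌ 3 Pb^2+(aq) + 2 PO4^3-(aq)
Ksp = [Pb^2+]^3[PO4^3-]^2
Precipitation begins when Q = Ksp. With [Pb^2+] = 8.8 × 10^-4 M:
5.7 × 10^-44 = (8.8 × 10^-4)^3 × [PO4^3-]^2
[PO4^3-] = (5.7 × 10^-44 / 6.81 × 10^-10)^(1/2) = 9.1 × 10^-18 M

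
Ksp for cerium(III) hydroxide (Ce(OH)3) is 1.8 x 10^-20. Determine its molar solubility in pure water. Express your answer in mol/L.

5.1 x 10^-6 M

Ce(OH)3(s) <=> Ce^3+(aq) + 3 OH^-(aq)
Ksp = [Ce^3+][OH^-]^3
If s mol/L of Ce(OH)3 dissolves, [Ce^3+] = s and [OH^-] = 3s.
So Ksp = s × (3s)^3 = 27s^4
Solving, s = (1.8 x 10^-20/27)^(1/4) = 5.1 × 10^-6 M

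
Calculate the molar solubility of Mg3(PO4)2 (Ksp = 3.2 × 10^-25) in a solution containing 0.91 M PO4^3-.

s = 2.4 x 10^-9 M

Mg3(PO4)2(s) <=> 3 Mg^2+(aq) + 2 PO4^3-(aq)
Ksp = [Mg^2+]^3[PO4^3-]^2
Let s = moles of Mg3(PO4)2 that dissolve per litre. [Mg^2+] = 3s, [PO4^3-] = 0.91 + 2s ≈ 0.91 (common-ion effect: PO4^3- is already 0.91 M).
Ksp ≈ (3s)^3 × (0.91)^2
s = 2.4 x 10^-9 M
Check: 2s = 4.9 × 10^-9 ≪ 0.91, so the approximation is valid.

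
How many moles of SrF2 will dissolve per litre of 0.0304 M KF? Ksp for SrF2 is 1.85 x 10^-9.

SrF2(s) ⇌ Sr^2+ + 2 F^-
Ksp = [Sr^2+][F^-]^2
Let s be the molar solubility in this solution. [Sr^2+] = s, [F^-] = 0.0304 + 2s ≈ 0.0304 (common-ion effect: F^- is already 0.0304 M).
Ksp ≈ s × (0.0304)^2
s = 2.00 × 10^-6 M
Check: 2s = 4.0 × 10^-6 ≪ 0.0304, so the approximation is valid.

s ≈ 2.00 × 10^-6 M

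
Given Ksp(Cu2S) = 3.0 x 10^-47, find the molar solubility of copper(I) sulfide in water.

Cu2S(s) ⇌ 2 Cu^+(aq) + S^2-(aq)
Ksp = [Cu^+]^2[S^2-]
For each mole of Cu2S that dissolves: [Cu^+] = 2s, [S^2-] = s.
Ksp = (2s)^2s = 4s^3
s^3 = 3.0 x 10^-47 / 4, so s = 2.0 x 10^-16 M

s = 2.0e-16 M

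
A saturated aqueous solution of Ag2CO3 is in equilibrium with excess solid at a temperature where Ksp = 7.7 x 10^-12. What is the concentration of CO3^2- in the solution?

Ag2CO3(s) <=> 2 Ag^+(aq) + CO3^2-(aq)
Ksp = [Ag^+]^2[CO3^2-]
With molar solubility s: [Ag^+] = 2s, [CO3^2-] = s.
Ksp = (2s)^2s = 4s^3
Solving, s = (7.7 x 10^-12/4)^(1/3) = 1.24 x 10^-4 M
[CO3^2-] = s = 1.2 × 10^-4 M

[CO3^2-] ≈ 1.2e-4 M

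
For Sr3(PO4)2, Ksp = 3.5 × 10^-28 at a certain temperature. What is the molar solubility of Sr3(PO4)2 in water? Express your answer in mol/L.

Sr3(PO4)2(s) ⇌ 3 Sr^2+ + 2 PO4^3-
Ksp = [Sr^2+]^3[PO4^3-]^2
If s mol/L of Sr3(PO4)2 dissolves, [Sr^2+] = 3s and [PO4^3-] = 2s.
Ksp = (3s)^3(2s)^2 = 108s^5
s = (3.5 × 10^-28 / 108)^(1/5) = 1.3 × 10^-6 M

s = 1.3 x 10^-6 M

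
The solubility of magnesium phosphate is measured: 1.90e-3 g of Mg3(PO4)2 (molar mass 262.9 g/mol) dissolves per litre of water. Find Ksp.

Molar solubility s = (1.90 × 10^-3 g/L) / (262.9 g/mol) = 7.227 × 10^-6 M.
Mg3(PO4)2(s) ⇌ 3 Mg^2+(aq) + 2 PO4^3-(aq)
For each mole of Mg3(PO4)2 that dissolves: [Mg^2+] = 3s, [PO4^3-] = 2s.
Ksp = [Mg^2+]^3[PO4^3-]^2
Ksp = (3s)^3(2s)^2 = 108s^5
With s = 7.227 × 10^-6: Ksp = 2.13 × 10^-24

Ksp ≈ 2.13 × 10^-24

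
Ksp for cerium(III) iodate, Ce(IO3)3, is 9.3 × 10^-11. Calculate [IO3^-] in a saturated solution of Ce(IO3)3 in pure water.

4.1 × 10^-3 M

Ce(IO3)3(s) <=> Ce^3+(aq) + 3 IO3^-(aq)
Ksp = [Ce^3+][IO3^-]^3
Let s = molar solubility. Then [Ce^3+] = s and [IO3^-] = 3s.
Substituting: Ksp = s(3s)^3 = 27s^4
s^4 = 9.3 × 10^-11 / 27, so s = 1.36 × 10^-3 M
[IO3^-] = 3s = 4.1 x 10^-3 M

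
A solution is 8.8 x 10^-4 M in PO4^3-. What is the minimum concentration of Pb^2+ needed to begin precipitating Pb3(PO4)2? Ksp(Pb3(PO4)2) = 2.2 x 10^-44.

Pb3(PO4)2(s) <=> 3 Pb^2+ + 2 PO4^3-
Ksp = [Pb^2+]^3[PO4^3-]^2
Precipitation begins when Q = Ksp. With [PO4^3-] = 8.8 x 10^-4 M:
2.2 x 10^-44 = (8.8 x 10^-4)^2 × [Pb^2+]^3
[Pb^2+] = (2.2 x 10^-44 / 7.74 × 10^-7)^(1/3) = 3.1 × 10^-13 M

[Pb^2+] ≈ 3.1e-13 M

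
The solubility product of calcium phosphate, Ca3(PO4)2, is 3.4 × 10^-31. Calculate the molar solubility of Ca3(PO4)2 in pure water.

Ca3(PO4)2(s) ⇌ 3 Ca^2+ + 2 PO4^3-
Ksp = [Ca^2+]^3[PO4^3-]^2
If s mol/L of Ca3(PO4)2 dissolves, [Ca^2+] = 3s and [PO4^3-] = 2s.
Ksp = (3s)^3(2s)^2 = 108s^5
s = (3.4 × 10^-31 / 108)^(1/5) = 3.2 × 10^-7 M

3.2e-7 M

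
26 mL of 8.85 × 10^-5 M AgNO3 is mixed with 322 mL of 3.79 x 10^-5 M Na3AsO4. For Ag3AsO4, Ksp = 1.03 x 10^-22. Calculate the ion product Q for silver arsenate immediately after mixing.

Total volume = 26 + 322 = 348 mL.
[Ag^+] = 8.85 × 10^-5 × (26/348) = 6.612 × 10^-6 M
[AsO4^3-] = 3.79 × 10^-5 × (322/348) = 3.507 x 10^-5 M
Ag3AsO4(s) ⇌ 3 Ag^+ + AsO4^3-, so Q = [Ag^+]^3[AsO4^3-]
Q = (6.612 × 10^-6)^3(3.507 x 10^-5) = 1.01 x 10^-20
Q > Ksp, so Ag3AsO4 will precipitate.

1.01e-20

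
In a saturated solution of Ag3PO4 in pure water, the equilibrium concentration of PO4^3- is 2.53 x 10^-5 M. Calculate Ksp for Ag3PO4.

1.11 × 10^-17

Ag3PO4(s) ⇌ 3 Ag^+ + PO4^3-
Stoichiometry gives [Ag^+] = (3/1)[PO4^3-] = 7.590 × 10^-5 M.
Ksp = [Ag^+]^3[PO4^3-]
Ksp = (7.590 x 10^-5)^3 × 2.53 × 10^-5 = 1.11 × 10^-17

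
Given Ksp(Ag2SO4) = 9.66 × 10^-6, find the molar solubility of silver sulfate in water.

Ag2SO4(s) ⇌ 2 Ag^+ + SO4^2-
Ksp = [Ag^+]^2[SO4^2-]
With molar solubility s: [Ag^+] = 2s, [SO4^2-] = s.
So Ksp = (2s)^2 × s = 4s^3
s^3 = 9.66 × 10^-6 / 4, so s = 1.34 × 10^-2 M

s = 1.34 x 10^-2 M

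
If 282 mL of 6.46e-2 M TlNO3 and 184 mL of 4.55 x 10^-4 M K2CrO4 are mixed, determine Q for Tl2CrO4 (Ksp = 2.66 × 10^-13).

Q = 2.75e-7

Total volume = 282 + 184 = 466 mL.
[Tl^+] = 6.46 × 10^-2 × (282/466) = 3.909 × 10^-2 M
[CrO4^2-] = 4.55 × 10^-4 × (184/466) = 1.797 x 10^-4 M
Tl2CrO4(s) ⇌ 2 Tl^+ + CrO4^2-, so Q = [Tl^+]^2[CrO4^2-]
Q = (3.909 x 10^-2)^2(1.797 × 10^-4) = 2.75 × 10^-7
Q > Ksp, so Tl2CrO4 will precipitate.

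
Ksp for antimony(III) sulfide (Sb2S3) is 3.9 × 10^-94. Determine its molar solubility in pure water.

Sb2S3(s) ⇌ 2 Sb^3+ + 3 S^2-
Ksp = [Sb^3+]^2[S^2-]^3
For each mole of Sb2S3 that dissolves: [Sb^3+] = 2s, [S^2-] = 3s.
Ksp = (2s)^2(3s)^3 = 108s^5
s = (3.9 × 10^-94 / 108)^(1/5) = 8.2 × 10^-20 M

s = 8.2e-20 M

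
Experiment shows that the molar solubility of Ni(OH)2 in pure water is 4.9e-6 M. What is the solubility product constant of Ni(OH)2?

Ni(OH)2(s) ⇌ Ni^2+(aq) + 2 OH^-(aq)
With molar solubility s: [Ni^2+] = s, [OH^-] = 2s.
Ksp = [Ni^2+][OH^-]^2
Substituting: Ksp = s(2s)^2 = 4s^3
Ksp = 4 × (4.9 x 10^-6)^3 = 4.7 × 10^-16

Ksp ≈ 4.7 x 10^-16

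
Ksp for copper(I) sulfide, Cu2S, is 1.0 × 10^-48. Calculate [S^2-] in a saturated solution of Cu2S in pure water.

[S^2-] = 6.3 x 10^-17 M

Cu2S(s) ⇌ 2 Cu^+(aq) + S^2-(aq)
Ksp = [Cu^+]^2[S^2-]
Let s = molar solubility. Then [Cu^+] = 2s and [S^2-] = s.
So Ksp = (2s)^2 × s = 4s^3
Solving, s = (1.0 × 10^-48/4)^(1/3) = 6.30 x 10^-17 M
[S^2-] = s = 6.3 x 10^-17 M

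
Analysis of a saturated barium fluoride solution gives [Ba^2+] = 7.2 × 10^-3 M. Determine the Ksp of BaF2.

Ksp = 1.5 × 10^-6

BaF2(s) ⇌ Ba^2+(aq) + 2 F^-(aq)
Stoichiometry gives [F^-] = (2/1)[Ba^2+] = 1.44 × 10^-2 M.
Ksp = [Ba^2+][F^-]^2
Ksp = 7.2 × 10^-3 × (1.44 x 10^-2)^2 = 1.5 × 10^-6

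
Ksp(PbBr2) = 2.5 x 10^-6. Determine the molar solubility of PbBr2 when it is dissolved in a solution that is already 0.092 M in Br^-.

s = 3.0 × 10^-4 M

PbBr2(s) ⇌ Pb^2+(aq) + 2 Br^-(aq)
Ksp = [Pb^2+][Br^-]^2
Let s be the molar solubility in this solution. [Pb^2+] = s, [Br^-] = 0.092 + 2s ≈ 0.092 (common-ion effect: Br^- is already 0.092 M).
Ksp ≈ s × (0.092)^2
s = 3.0 × 10^-4 M
Check: 2s = 5.9 × 10^-4 ≪ 0.092, so the approximation is valid.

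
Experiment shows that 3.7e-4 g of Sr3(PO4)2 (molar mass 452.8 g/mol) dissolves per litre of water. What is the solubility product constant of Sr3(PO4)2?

Molar solubility s = (3.7 × 10^-4 g/L) / (452.8 g/mol) = 8.17 × 10^-7 M.
Sr3(PO4)2(s) ⇌ 3 Sr^2+ + 2 PO4^3-
With molar solubility s: [Sr^2+] = 3s, [PO4^3-] = 2s.
Ksp = [Sr^2+]^3[PO4^3-]^2
Substituting: Ksp = (3s)^3(2s)^2 = 108s^5
Ksp = 108 × (8.17 × 10^-7)^5 = 3.9 x 10^-29

Ksp = 3.9e-29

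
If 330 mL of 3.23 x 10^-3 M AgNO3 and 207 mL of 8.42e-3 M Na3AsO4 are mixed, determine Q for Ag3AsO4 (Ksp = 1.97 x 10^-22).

Q = 2.54 × 10^-11

Total volume = 330 + 207 = 537 mL.
[Ag^+] = 3.23 x 10^-3 × (330/537) = 1.985 × 10^-3 M
[AsO4^3-] = 8.42 × 10^-3 × (207/537) = 3.246 × 10^-3 M
Ag3AsO4(s) <=> 3 Ag^+(aq) + AsO4^3-(aq), so Q = [Ag^+]^3[AsO4^3-]
Q = (1.985 × 10^-3)^3(3.246 × 10^-3) = 2.54 x 10^-11
Q > Ksp, so Ag3AsO4 will precipitate.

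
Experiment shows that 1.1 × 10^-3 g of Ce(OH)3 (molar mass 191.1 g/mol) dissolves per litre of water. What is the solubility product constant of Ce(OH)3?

Molar solubility s = (1.1 × 10^-3 g/L) / (191.1 g/mol) = 5.76 × 10^-6 M.
Ce(OH)3(s) ⇌ Ce^3+(aq) + 3 OH^-(aq)
With molar solubility s: [Ce^3+] = s, [OH^-] = 3s.
Ksp = [Ce^3+][OH^-]^3
So Ksp = s × (3s)^3 = 27s^4
Ksp = 27 × (5.76 × 10^-6)^4 = 3.0 x 10^-20

Ksp = 3.0 × 10^-20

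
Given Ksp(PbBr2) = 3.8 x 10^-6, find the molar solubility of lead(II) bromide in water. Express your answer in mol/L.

PbBr2(s) ⇌ Pb^2+ + 2 Br^-
Ksp = [Pb^2+][Br^-]^2
Let s = molar solubility. Then [Pb^2+] = s and [Br^-] = 2s.
Substituting: Ksp = s(2s)^2 = 4s^3
s = (3.8 x 10^-6 / 4)^(1/3) = 9.8 × 10^-3 M

9.8 x 10^-3 M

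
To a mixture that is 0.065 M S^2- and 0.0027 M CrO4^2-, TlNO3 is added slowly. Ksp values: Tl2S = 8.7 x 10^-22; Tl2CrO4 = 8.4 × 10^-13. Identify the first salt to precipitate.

Each salt begins to precipitate when Q = Ksp, i.e. when [Tl^+] reaches its threshold.
For Tl2S: 8.7 x 10^-22 = 0.065 × [Tl^+]^2  ⇒  [Tl^+] = 1.2 × 10^-10 M.
For Tl2CrO4: 8.4 × 10^-13 = 0.0027 × [Tl^+]^2  ⇒  [Tl^+] = 1.8 × 10^-5 M.
The salt with the lower threshold [Tl^+] precipitates first: Tl2S.

Tl2S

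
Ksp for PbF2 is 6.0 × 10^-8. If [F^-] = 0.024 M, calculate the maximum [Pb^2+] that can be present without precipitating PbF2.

[Pb^2+] = 1.0 × 10^-4 M

PbF2(s) ⇌ Pb^2+(aq) + 2 F^-(aq)
Ksp = [Pb^2+][F^-]^2
Precipitation begins when Q = Ksp. With [F^-] = 0.024 M:
6.0 × 10^-8 = (0.024)^2 × [Pb^2+]
[Pb^2+] = (6.0 × 10^-8 / 5.76 × 10^-4) = 1.0 x 10^-4 M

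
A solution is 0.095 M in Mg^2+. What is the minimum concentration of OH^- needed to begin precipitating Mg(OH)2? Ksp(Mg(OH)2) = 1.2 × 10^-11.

1.1 × 10^-5 M

Mg(OH)2(s) ⇌ Mg^2+ + 2 OH^-
Ksp = [Mg^2+][OH^-]^2
Precipitation begins when Q = Ksp. With [Mg^2+] = 0.095 M:
1.2 × 10^-11 = (0.095) × [OH^-]^2
[OH^-] = (1.2 × 10^-11 / 9.5 x 10^-2)^(1/2) = 1.1 × 10^-5 M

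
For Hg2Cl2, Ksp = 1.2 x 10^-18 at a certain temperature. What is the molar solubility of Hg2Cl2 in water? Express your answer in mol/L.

s = 6.7 x 10^-7 M

Hg2Cl2(s) <=> Hg2^2+ + 2 Cl^-
Ksp = [Hg2^2+][Cl^-]^2
With molar solubility s: [Hg2^2+] = s, [Cl^-] = 2s.
Ksp = s(2s)^2 = 4s^3
s^3 = 1.2 x 10^-18 / 4, so s = 6.7 × 10^-7 M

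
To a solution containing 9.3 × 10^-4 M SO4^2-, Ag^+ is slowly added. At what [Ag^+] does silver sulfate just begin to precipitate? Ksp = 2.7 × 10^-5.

[Ag^+] = 1.7 × 10^-1 M

Ag2SO4(s) ⇌ 2 Ag^+(aq) + SO4^2-(aq)
Ksp = [Ag^+]^2[SO4^2-]
Precipitation begins when Q = Ksp. With [SO4^2-] = 9.3 × 10^-4 M:
2.7 × 10^-5 = (9.3 × 10^-4) × [Ag^+]^2
[Ag^+] = (2.7 × 10^-5 / 9.3 × 10^-4)^(1/2) = 1.7 x 10^-1 M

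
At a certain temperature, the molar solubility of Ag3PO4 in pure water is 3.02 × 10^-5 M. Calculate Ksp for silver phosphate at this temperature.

Ag3PO4(s) <=> 3 Ag^+ + PO4^3-
With molar solubility s: [Ag^+] = 3s, [PO4^3-] = s.
Ksp = [Ag^+]^3[PO4^3-]
So Ksp = (3s)^3 × s = 27s^4
With s = 3.02 × 10^-5: Ksp = 2.25 x 10^-17

Ksp ≈ 2.25 × 10^-17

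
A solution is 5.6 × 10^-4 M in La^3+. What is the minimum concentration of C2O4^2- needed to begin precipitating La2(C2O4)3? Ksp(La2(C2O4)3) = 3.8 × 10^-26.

[C2O4^2-] = 4.9e-7 M

La2(C2O4)3(s) ⇌ 2 La^3+(aq) + 3 C2O4^2-(aq)
Ksp = [La^3+]^2[C2O4^2-]^3
Precipitation begins when Q = Ksp. With [La^3+] = 5.6 × 10^-4 M:
3.8 × 10^-26 = (5.6 × 10^-4)^2 × [C2O4^2-]^3
[C2O4^2-] = (3.8 × 10^-26 / 3.14 × 10^-7)^(1/3) = 4.9 × 10^-7 M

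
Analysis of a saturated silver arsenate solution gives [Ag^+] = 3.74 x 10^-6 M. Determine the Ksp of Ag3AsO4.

Ag3AsO4(s) <=> 3 Ag^+(aq) + AsO4^3-(aq)
Stoichiometry gives [AsO4^3-] = (1/3)[Ag^+] = 1.247 x 10^-6 M.
Ksp = [Ag^+]^3[AsO4^3-]
Ksp = (3.74 × 10^-6)^3 × 1.247 × 10^-6 = 6.52 × 10^-23

6.52 × 10^-23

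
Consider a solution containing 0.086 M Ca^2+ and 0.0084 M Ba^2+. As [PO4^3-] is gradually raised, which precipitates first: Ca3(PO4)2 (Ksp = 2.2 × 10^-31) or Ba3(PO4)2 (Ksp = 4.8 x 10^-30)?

Ca3(PO4)2

Each salt begins to precipitate when Q = Ksp, i.e. when [PO4^3-] reaches its threshold.
For Ca3(PO4)2: 2.2 × 10^-31 = (0.086)^3 × [PO4^3-]^2  ⇒  [PO4^3-] = 1.9 × 10^-14 M.
For Ba3(PO4)2: 4.8 x 10^-30 = (0.0084)^3 × [PO4^3-]^2  ⇒  [PO4^3-] = 2.8 x 10^-12 M.
The salt with the lower threshold [PO4^3-] precipitates first: Ca3(PO4)2.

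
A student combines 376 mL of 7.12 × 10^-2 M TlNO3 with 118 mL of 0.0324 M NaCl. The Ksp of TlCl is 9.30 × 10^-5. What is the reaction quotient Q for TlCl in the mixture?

Total volume = 376 + 118 = 494 mL.
[Tl^+] = 7.12 × 10^-2 × (376/494) = 5.419 × 10^-2 M
[Cl^-] = 3.24 x 10^-2 × (118/494) = 7.739 x 10^-3 M
TlCl(s) ⇌ Tl^+ + Cl^-, so Q = [Tl^+][Cl^-]
Q = (5.419 x 10^-2)(7.739 x 10^-3) = 4.19 x 10^-4
Q > Ksp, so TlCl will precipitate.

Q = 4.19 × 10^-4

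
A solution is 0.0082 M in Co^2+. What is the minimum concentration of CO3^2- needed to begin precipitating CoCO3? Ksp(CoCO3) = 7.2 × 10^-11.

[CO3^2-] ≈ 8.8e-9 M

CoCO3(s) ⇌ Co^2+(aq) + CO3^2-(aq)
Ksp = [Co^2+][CO3^2-]
Precipitation begins when Q = Ksp. With [Co^2+] = 0.0082 M:
7.2 × 10^-11 = (0.0082) × [CO3^2-]
[CO3^2-] = (7.2 × 10^-11 / 8.2 x 10^-3) = 8.8 x 10^-9 M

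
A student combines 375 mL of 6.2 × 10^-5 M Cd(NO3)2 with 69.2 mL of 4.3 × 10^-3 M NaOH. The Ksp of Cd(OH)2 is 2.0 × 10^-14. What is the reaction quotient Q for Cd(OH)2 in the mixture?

Total volume = 375 + 69.2 = 444.2 mL.
[Cd^2+] = 6.2 × 10^-5 × (375/444.2) = 5.23 x 10^-5 M
[OH^-] = 4.3 × 10^-3 × (69.2/444.2) = 6.70 × 10^-4 M
Cd(OH)2(s) ⇌ Cd^2+(aq) + 2 OH^-(aq), so Q = [Cd^2+][OH^-]^2
Q = (5.23 × 10^-5)(6.70 × 10^-4)^2 = 2.3 × 10^-11
Q > Ksp, so Cd(OH)2 will precipitate.

2.3e-11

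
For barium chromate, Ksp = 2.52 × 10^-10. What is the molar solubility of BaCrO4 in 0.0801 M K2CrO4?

BaCrO4(s) ⇌ Ba^2+(aq) + CrO4^2-(aq)
Ksp = [Ba^2+][CrO4^2-]
Let s = moles of BaCrO4 that dissolve per litre. [Ba^2+] = s, [CrO4^2-] = 0.0801 + s ≈ 0.0801 (common-ion effect: CrO4^2- is already 0.0801 M).
Ksp ≈ s × 0.0801
s = 3.15 x 10^-9 M
Check: s = 3.1 x 10^-9 ≪ 0.0801, so the approximation is valid.

s = 3.15 × 10^-9 M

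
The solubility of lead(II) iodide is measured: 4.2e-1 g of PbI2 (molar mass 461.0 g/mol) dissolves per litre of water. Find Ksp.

3.0 × 10^-9

Molar solubility s = (4.2 × 10^-1 g/L) / (461.0 g/mol) = 9.11 x 10^-4 M.
PbI2(s) ⇌ Pb^2+ + 2 I^-
For each mole of PbI2 that dissolves: [Pb^2+] = s, [I^-] = 2s.
Ksp = [Pb^2+][I^-]^2
Ksp = s(2s)^2 = 4s^3
With s = 9.11 × 10^-4: Ksp = 3.0 × 10^-9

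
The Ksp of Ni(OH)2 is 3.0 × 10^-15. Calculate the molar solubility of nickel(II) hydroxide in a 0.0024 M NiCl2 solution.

s ≈ 5.6e-7 M

Ni(OH)2(s) ⇌ Ni^2+(aq) + 2 OH^-(aq)
Ksp = [Ni^2+][OH^-]^2
Let s be the molar solubility in this solution. [Ni^2+] = 0.0024 + s ≈ 0.0024, [OH^-] = 2s (common-ion effect: Ni^2+ is already 0.0024 M).
Ksp ≈ 0.0024 × (2s)^2
s = 5.6 × 10^-7 M
Check: s = 5.6 × 10^-7 ≪ 0.0024, so the approximation is valid.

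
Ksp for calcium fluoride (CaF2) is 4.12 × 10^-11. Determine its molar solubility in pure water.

2.18 × 10^-4 M

CaF2(s) ⇌ Ca^2+ + 2 F^-
Ksp = [Ca^2+][F^-]^2
Let s = molar solubility. Then [Ca^2+] = s and [F^-] = 2s.
Ksp = s(2s)^2 = 4s^3
s^3 = 4.12 × 10^-11 / 4, so s = 2.18 x 10^-4 M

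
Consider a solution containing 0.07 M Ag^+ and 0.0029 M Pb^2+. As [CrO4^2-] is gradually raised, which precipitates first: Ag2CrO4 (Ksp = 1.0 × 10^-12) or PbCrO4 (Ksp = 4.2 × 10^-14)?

Precipitation of each salt starts when its ion product equals its Ksp.
For Ag2CrO4: 1.0 × 10^-12 = (0.07)^2 × [CrO4^2-]  ⇒  [CrO4^2-] = 2.0 x 10^-10 M.
For PbCrO4: 4.2 × 10^-14 = 0.0029 × [CrO4^2-]  ⇒  [CrO4^2-] = 1.4 × 10^-11 M.
The salt with the lower threshold [CrO4^2-] precipitates first: PbCrO4.

PbCrO4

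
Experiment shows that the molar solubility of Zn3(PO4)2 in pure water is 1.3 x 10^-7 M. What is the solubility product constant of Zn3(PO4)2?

Ksp ≈ 4.0 × 10^-33

Zn3(PO4)2(s) ⇌ 3 Zn^2+(aq) + 2 PO4^3-(aq)
Let s = molar solubility. Then [Zn^2+] = 3s and [PO4^3-] = 2s.
Ksp = [Zn^2+]^3[PO4^3-]^2
Ksp = (3s)^3(2s)^2 = 108s^5
Ksp = 108 × (1.3 × 10^-7)^5 = 4.0 × 10^-33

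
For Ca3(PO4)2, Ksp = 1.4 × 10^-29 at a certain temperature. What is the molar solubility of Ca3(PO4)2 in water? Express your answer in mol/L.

s ≈ 6.6 x 10^-7 M

Ca3(PO4)2(s) ⇌ 3 Ca^2+(aq) + 2 PO4^3-(aq)
Ksp = [Ca^2+]^3[PO4^3-]^2
If s mol/L of Ca3(PO4)2 dissolves, [Ca^2+] = 3s and [PO4^3-] = 2s.
Ksp = (3s)^3(2s)^2 = 108s^5
s = (1.4 × 10^-29 / 108)^(1/5) = 6.6 × 10^-7 M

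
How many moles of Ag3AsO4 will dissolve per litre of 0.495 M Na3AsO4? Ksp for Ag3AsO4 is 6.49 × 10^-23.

Ag3AsO4(s) ⇌ 3 Ag^+(aq) + AsO4^3-(aq)
Ksp = [Ag^+]^3[AsO4^3-]
Let s be the molar solubility in this solution. [Ag^+] = 3s, [AsO4^3-] = 0.495 + s ≈ 0.495 (Ksp is small, so little additional dissolves).
Ksp ≈ (3s)^3 × 0.495
s = 1.69 × 10^-8 M
Check: s = 1.7 × 10^-8 ≪ 0.495, so the approximation is valid.

s ≈ 1.69e-8 M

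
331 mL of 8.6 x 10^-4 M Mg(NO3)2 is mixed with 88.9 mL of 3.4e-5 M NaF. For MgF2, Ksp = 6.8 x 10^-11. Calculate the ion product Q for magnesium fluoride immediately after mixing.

Total volume = 331 + 88.9 = 419.9 mL.
[Mg^2+] = 8.6 × 10^-4 × (331/419.9) = 6.78 × 10^-4 M
[F^-] = 3.4 x 10^-5 × (88.9/419.9) = 7.20 × 10^-6 M
MgF2(s) <=> Mg^2+ + 2 F^-, so Q = [Mg^2+][F^-]^2
Q = (6.78 × 10^-4)(7.20 × 10^-6)^2 = 3.5 x 10^-14
Q < Ksp, so no precipitate of MgF2 forms.

Q = 3.5e-14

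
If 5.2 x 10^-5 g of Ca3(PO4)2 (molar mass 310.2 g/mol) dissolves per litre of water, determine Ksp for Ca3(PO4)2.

Ksp ≈ 1.4 × 10^-32

Molar solubility s = (5.2 × 10^-5 g/L) / (310.2 g/mol) = 1.68 x 10^-7 M.
Ca3(PO4)2(s) ⇌ 3 Ca^2+(aq) + 2 PO4^3-(aq)
If s mol/L of Ca3(PO4)2 dissolves, [Ca^2+] = 3s and [PO4^3-] = 2s.
Ksp = [Ca^2+]^3[PO4^3-]^2
Ksp = (3s)^3(2s)^2 = 108s^5
Ksp = 108 × (1.68 × 10^-7)^5 = 1.4 × 10^-32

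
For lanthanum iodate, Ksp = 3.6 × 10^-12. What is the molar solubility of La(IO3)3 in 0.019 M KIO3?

La(IO3)3(s) ⇌ La^3+ + 3 IO3^-
Ksp = [La^3+][IO3^-]^3
If s mol/L dissolves here, [La^3+] = s, [IO3^-] = 0.019 + 3s ≈ 0.019 (common-ion effect: IO3^- is already 0.019 M).
Ksp ≈ s × (0.019)^3
s = 5.2 x 10^-7 M
Check: 3s = 1.6 x 10^-6 ≪ 0.019, so the approximation is valid.

s = 5.2 × 10^-7 M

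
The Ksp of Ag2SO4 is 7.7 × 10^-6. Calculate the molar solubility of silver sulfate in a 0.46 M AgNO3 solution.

s ≈ 3.6 x 10^-5 M

Ag2SO4(s) ⇌ 2 Ag^+(aq) + SO4^2-(aq)
Ksp = [Ag^+]^2[SO4^2-]
Let s be the molar solubility in this solution. [Ag^+] = 0.46 + 2s ≈ 0.46, [SO4^2-] = s (Ksp is small, so little additional dissolves).
Ksp ≈ (0.46)^2 × s
s = 3.6 × 10^-5 M
Check: 2s = 7.3 x 10^-5 ≪ 0.46, so the approximation is valid.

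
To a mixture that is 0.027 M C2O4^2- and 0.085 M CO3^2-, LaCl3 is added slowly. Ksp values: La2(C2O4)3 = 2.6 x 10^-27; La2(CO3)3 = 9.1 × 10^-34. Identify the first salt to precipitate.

Each salt begins to precipitate when Q = Ksp, i.e. when [La^3+] reaches its threshold.
For La2(C2O4)3: 2.6 x 10^-27 = (0.027)^3 × [La^3+]^2  ⇒  [La^3+] = 1.1 x 10^-11 M.
For La2(CO3)3: 9.1 × 10^-34 = (0.085)^3 × [La^3+]^2  ⇒  [La^3+] = 1.2 x 10^-15 M.
The salt with the lower threshold [La^3+] precipitates first: La2(CO3)3.

La2(CO3)3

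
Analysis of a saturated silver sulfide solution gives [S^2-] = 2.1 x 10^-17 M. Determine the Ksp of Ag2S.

Ag2S(s) ⇌ 2 Ag^+ + S^2-
Stoichiometry gives [Ag^+] = (2/1)[S^2-] = 4.20 × 10^-17 M.
Ksp = [Ag^+]^2[S^2-]
Ksp = (4.20 × 10^-17)^2 × 2.1 × 10^-17 = 3.7 × 10^-50

Ksp ≈ 3.7e-50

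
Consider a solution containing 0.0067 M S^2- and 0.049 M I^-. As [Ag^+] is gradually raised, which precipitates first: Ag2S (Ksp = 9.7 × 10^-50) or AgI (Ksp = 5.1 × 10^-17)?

Each salt begins to precipitate when Q = Ksp, i.e. when [Ag^+] reaches its threshold.
For Ag2S: 9.7 × 10^-50 = 0.0067 × [Ag^+]^2  ⇒  [Ag^+] = 3.8 × 10^-24 M.
For AgI: 5.1 × 10^-17 = 0.049 × [Ag^+]  ⇒  [Ag^+] = 1.0 × 10^-15 M.
The salt with the lower threshold [Ag^+] precipitates first: Ag2S.

Ag2S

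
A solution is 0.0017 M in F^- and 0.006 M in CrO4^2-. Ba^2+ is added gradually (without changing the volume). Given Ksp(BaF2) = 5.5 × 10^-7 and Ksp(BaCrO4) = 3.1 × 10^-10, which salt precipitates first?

Precipitation of each salt starts when its ion product equals its Ksp.
For BaF2: 5.5 × 10^-7 = (0.0017)^2 × [Ba^2+]  ⇒  [Ba^2+] = 1.9 x 10^-1 M.
For BaCrO4: 3.1 × 10^-10 = 0.006 × [Ba^2+]  ⇒  [Ba^2+] = 5.2 × 10^-8 M.
The salt with the lower threshold [Ba^2+] precipitates first: BaCrO4.

BaCrO4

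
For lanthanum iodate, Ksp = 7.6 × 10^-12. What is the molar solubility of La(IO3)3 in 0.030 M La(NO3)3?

La(IO3)3(s) ⇌ La^3+ + 3 IO3^-
Ksp = [La^3+][IO3^-]^3
Let s be the molar solubility in this solution. [La^3+] = 0.030 + s ≈ 0.030, [IO3^-] = 3s (Ksp is small, so little additional dissolves).
Ksp ≈ 0.030 × (3s)^3
s = 2.1 × 10^-4 M
Check: s = 2.1 × 10^-4 ≪ 0.030, so the approximation is valid.

s ≈ 2.1e-4 M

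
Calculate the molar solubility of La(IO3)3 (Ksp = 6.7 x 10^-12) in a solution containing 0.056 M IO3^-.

3.8 × 10^-8 M

La(IO3)3(s) <=> La^3+(aq) + 3 IO3^-(aq)
Ksp = [La^3+][IO3^-]^3
Let s = moles of La(IO3)3 that dissolve per litre. [La^3+] = s, [IO3^-] = 0.056 + 3s ≈ 0.056 (since the IO3^- already present dominates).
Ksp ≈ s × (0.056)^3
s = 3.8 × 10^-8 M
Check: 3s = 1.1 x 10^-7 ≪ 0.056, so the approximation is valid.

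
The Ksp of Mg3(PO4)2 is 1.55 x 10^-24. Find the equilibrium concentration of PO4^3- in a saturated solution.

[PO4^3-] = 1.36e-5 M

Mg3(PO4)2(s) ⇌ 3 Mg^2+(aq) + 2 PO4^3-(aq)
Ksp = [Mg^2+]^3[PO4^3-]^2
If s mol/L of Mg3(PO4)2 dissolves, [Mg^2+] = 3s and [PO4^3-] = 2s.
Substituting: Ksp = (3s)^3(2s)^2 = 108s^5
s = (1.55 x 10^-24 / 108)^(1/5) = 6.782 × 10^-6 M
[PO4^3-] = 2s = 1.36 × 10^-5 M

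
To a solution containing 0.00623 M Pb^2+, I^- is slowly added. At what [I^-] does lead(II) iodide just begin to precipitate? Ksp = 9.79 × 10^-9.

PbI2(s) <=> Pb^2+(aq) + 2 I^-(aq)
Ksp = [Pb^2+][I^-]^2
Precipitation begins when Q = Ksp. With [Pb^2+] = 0.00623 M:
9.79 × 10^-9 = (0.00623) × [I^-]^2
[I^-] = (9.79 × 10^-9 / 6.23 × 10^-3)^(1/2) = 1.25 × 10^-3 M

1.25 × 10^-3 M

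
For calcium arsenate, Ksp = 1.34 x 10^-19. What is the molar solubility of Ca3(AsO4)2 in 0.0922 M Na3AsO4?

s ≈ 8.36 × 10^-7 M

Ca3(AsO4)2(s) ⇌ 3 Ca^2+(aq) + 2 AsO4^3-(aq)
Ksp = [Ca^2+]^3[AsO4^3-]^2
Let s = moles of Ca3(AsO4)2 that dissolve per litre. [Ca^2+] = 3s, [AsO4^3-] = 0.0922 + 2s ≈ 0.0922 (since AsO4^3- from Na3AsO4 dominates).
Ksp ≈ (3s)^3 × (0.0922)^2
s = 8.36 × 10^-7 M
Check: 2s = 1.7 × 10^-6 ≪ 0.0922, so the approximation is valid.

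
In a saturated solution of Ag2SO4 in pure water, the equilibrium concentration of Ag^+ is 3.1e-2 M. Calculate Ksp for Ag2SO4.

1.5 × 10^-5

Ag2SO4(s) ⇌ 2 Ag^+(aq) + SO4^2-(aq)
Stoichiometry gives [SO4^2-] = (1/2)[Ag^+] = 1.55 x 10^-2 M.
Ksp = [Ag^+]^2[SO4^2-]
Ksp = (3.1 × 10^-2)^2 × 1.55 × 10^-2 = 1.5 x 10^-5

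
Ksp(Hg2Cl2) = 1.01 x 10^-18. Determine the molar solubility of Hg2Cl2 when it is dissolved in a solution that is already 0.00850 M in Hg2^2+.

s = 5.45 × 10^-9 M

Hg2Cl2(s) ⇌ Hg2^2+ + 2 Cl^-
Ksp = [Hg2^2+][Cl^-]^2
If s mol/L dissolves here, [Hg2^2+] = 0.00850 + s ≈ 0.00850, [Cl^-] = 2s (Ksp is small, so little additional dissolves).
Ksp ≈ 0.00850 × (2s)^2
s = 5.45 × 10^-9 M
Check: s = 5.5 x 10^-9 ≪ 0.00850, so the approximation is valid.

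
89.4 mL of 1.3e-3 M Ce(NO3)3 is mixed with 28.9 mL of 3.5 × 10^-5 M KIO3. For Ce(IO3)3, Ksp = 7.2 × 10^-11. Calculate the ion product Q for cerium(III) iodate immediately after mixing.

Total volume = 89.4 + 28.9 = 118.3 mL.
[Ce^3+] = 1.3 × 10^-3 × (89.4/118.3) = 9.82 x 10^-4 M
[IO3^-] = 3.5 × 10^-5 × (28.9/118.3) = 8.55 x 10^-6 M
Ce(IO3)3(s) ⇌ Ce^3+(aq) + 3 IO3^-(aq), so Q = [Ce^3+][IO3^-]^3
Q = (9.82 x 10^-4)(8.55 x 10^-6)^3 = 6.1 × 10^-19
Q < Ksp, so no precipitate of Ce(IO3)3 forms.

Q = 6.1 × 10^-19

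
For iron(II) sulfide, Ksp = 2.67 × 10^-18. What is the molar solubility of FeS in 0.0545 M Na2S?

FeS(s) ⇌ Fe^2+ + S^2-
Ksp = [Fe^2+][S^2-]
If s mol/L dissolves here, [Fe^2+] = s, [S^2-] = 0.0545 + s ≈ 0.0545 (common-ion effect: S^2- is already 0.0545 M).
Ksp ≈ s × 0.0545
s = 4.90 x 10^-17 M
Check: s = 4.9 × 10^-17 ≪ 0.0545, so the approximation is valid.

s ≈ 4.90e-17 M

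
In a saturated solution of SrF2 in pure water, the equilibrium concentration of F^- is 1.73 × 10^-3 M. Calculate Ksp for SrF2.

Ksp ≈ 2.59 × 10^-9

SrF2(s) ⇌ Sr^2+(aq) + 2 F^-(aq)
Stoichiometry gives [Sr^2+] = (1/2)[F^-] = 8.650 × 10^-4 M.
Ksp = [Sr^2+][F^-]^2
Ksp = 8.650 × 10^-4 × (1.73 × 10^-3)^2 = 2.59 x 10^-9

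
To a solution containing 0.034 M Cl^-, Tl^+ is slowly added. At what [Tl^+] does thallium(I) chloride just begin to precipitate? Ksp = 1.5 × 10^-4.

TlCl(s) <=> Tl^+ + Cl^-
Ksp = [Tl^+][Cl^-]
Precipitation begins when Q = Ksp. With [Cl^-] = 0.034 M:
1.5 × 10^-4 = (0.034) × [Tl^+]
[Tl^+] = (1.5 × 10^-4 / 3.4 × 10^-2) = 4.4 × 10^-3 M

4.4 × 10^-3 M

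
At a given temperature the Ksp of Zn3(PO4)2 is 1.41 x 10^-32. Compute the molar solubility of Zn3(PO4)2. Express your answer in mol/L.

s ≈ 1.67e-7 M

Zn3(PO4)2(s) <=> 3 Zn^2+ + 2 PO4^3-
Ksp = [Zn^2+]^3[PO4^3-]^2
Let s = molar solubility. Then [Zn^2+] = 3s and [PO4^3-] = 2s.
Ksp = (3s)^3(2s)^2 = 108s^5
s = (1.41 x 10^-32 / 108)^(1/5) = 1.67 × 10^-7 M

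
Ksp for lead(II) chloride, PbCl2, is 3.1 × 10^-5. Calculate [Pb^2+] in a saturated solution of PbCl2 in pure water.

PbCl2(s) <=> Pb^2+(aq) + 2 Cl^-(aq)
Ksp = [Pb^2+][Cl^-]^2
With molar solubility s: [Pb^2+] = s, [Cl^-] = 2s.
Ksp = s(2s)^2 = 4s^3
s^3 = 3.1 × 10^-5 / 4, so s = 1.98 x 10^-2 M
[Pb^2+] = s = 2.0 × 10^-2 M

[Pb^2+] = 2.0 x 10^-2 M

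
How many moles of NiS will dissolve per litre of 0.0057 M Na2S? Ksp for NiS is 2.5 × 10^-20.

NiS(s) <=> Ni^2+(aq) + S^2-(aq)
Ksp = [Ni^2+][S^2-]
If s mol/L dissolves here, [Ni^2+] = s, [S^2-] = 0.0057 + s ≈ 0.0057 (since S^2- from Na2S dominates).
Ksp ≈ s × 0.0057
s = 4.4 × 10^-18 M
Check: s = 4.4 x 10^-18 ≪ 0.0057, so the approximation is valid.

s ≈ 4.4 × 10^-18 M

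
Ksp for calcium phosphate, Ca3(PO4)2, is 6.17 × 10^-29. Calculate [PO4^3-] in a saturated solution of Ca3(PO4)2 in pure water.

[PO4^3-] = 1.79 × 10^-6 M

Ca3(PO4)2(s) ⇌ 3 Ca^2+ + 2 PO4^3-
Ksp = [Ca^2+]^3[PO4^3-]^2
With molar solubility s: [Ca^2+] = 3s, [PO4^3-] = 2s.
So Ksp = (3s)^3 × (2s)^2 = 108s^5
Solving, s = (6.17 × 10^-29/108)^(1/5) = 8.941 × 10^-7 M
[PO4^3-] = 2s = 1.79 x 10^-6 M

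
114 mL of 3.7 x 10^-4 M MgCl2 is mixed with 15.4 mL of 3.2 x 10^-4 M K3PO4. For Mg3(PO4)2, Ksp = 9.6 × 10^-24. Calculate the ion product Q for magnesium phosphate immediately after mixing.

Total volume = 114 + 15.4 = 129.4 mL.
[Mg^2+] = 3.7 × 10^-4 × (114/129.4) = 3.26 × 10^-4 M
[PO4^3-] = 3.2 x 10^-4 × (15.4/129.4) = 3.81 × 10^-5 M
Mg3(PO4)2(s) ⇌ 3 Mg^2+(aq) + 2 PO4^3-(aq), so Q = [Mg^2+]^3[PO4^3-]^2
Q = (3.26 x 10^-4)^3(3.81 × 10^-5)^2 = 5.0 x 10^-20
Q > Ksp, so Mg3(PO4)2 will precipitate.

Q ≈ 5.0e-20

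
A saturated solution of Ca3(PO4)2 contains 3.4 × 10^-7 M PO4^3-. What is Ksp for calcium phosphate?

1.5e-32

Ca3(PO4)2(s) ⇌ 3 Ca^2+ + 2 PO4^3-
Stoichiometry gives [Ca^2+] = (3/2)[PO4^3-] = 5.10 x 10^-7 M.
Ksp = [Ca^2+]^3[PO4^3-]^2
Ksp = (5.10 × 10^-7)^3 × (3.4 × 10^-7)^2 = 1.5 × 10^-32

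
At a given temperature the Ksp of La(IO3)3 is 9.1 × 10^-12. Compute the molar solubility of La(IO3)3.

s = 7.6 × 10^-4 M

La(IO3)3(s) ⇌ La^3+ + 3 IO3^-
Ksp = [La^3+][IO3^-]^3
If s mol/L of La(IO3)3 dissolves, [La^3+] = s and [IO3^-] = 3s.
Ksp = s(3s)^3 = 27s^4
Solving, s = (9.1 × 10^-12/27)^(1/4) = 7.6 x 10^-4 M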